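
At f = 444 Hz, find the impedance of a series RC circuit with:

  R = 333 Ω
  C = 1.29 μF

Step 1 — Angular frequency: ω = 2π·f = 2π·444 = 2790 rad/s.
Step 2 — Component impedances:
  R: Z = R = 333 Ω
  C: Z = 1/(jωC) = -j/(ω·C) = 0 - j277.9 Ω
Step 3 — Series combination: Z_total = R + C = 333 - j277.9 Ω = 433.7∠-39.8° Ω.

Z = 333 - j277.9 Ω = 433.7∠-39.8° Ω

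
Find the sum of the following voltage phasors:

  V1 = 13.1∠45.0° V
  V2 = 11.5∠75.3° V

Step 1 — Convert each phasor to rectangular form:
  V1 = 13.1·(cos(45.0°) + j·sin(45.0°)) = 9.263 + j9.263 V
  V2 = 11.5·(cos(75.3°) + j·sin(75.3°)) = 2.918 + j11.12 V
Step 2 — Sum components: V_total = 12.18 + j20.39 V.
Step 3 — Convert to polar: |V_total| = 23.75 V, ∠V_total = 59.1°.

V_total = 23.75∠59.1° V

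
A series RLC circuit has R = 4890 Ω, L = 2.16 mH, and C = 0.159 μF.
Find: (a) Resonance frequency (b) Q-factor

Step 1 — Resonance condition Im(Z)=0 gives ω₀ = 1/√(LC).
Step 2 — ω₀ = 1/√(0.00216·1.59e-07) = 5.396e+04 rad/s.
Step 3 — f₀ = ω₀/(2π) = 8588 Hz.
Step 4 — Series Q: Q = ω₀L/R = 5.396e+04·0.00216/4890 = 0.02384.

(a) f₀ = 8588 Hz  (b) Q = 0.02384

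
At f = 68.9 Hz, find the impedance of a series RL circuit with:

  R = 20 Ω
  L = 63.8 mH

Step 1 — Angular frequency: ω = 2π·f = 2π·68.9 = 432.9 rad/s.
Step 2 — Component impedances:
  R: Z = R = 20 Ω
  L: Z = jωL = j·432.9·0.0638 = 0 + j27.62 Ω
Step 3 — Series combination: Z_total = R + L = 20 + j27.62 Ω = 34.1∠54.1° Ω.

Z = 20 + j27.62 Ω = 34.1∠54.1° Ω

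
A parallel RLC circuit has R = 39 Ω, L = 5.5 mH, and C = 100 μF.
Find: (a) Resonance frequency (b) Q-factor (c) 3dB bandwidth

Step 1 — Resonance: ω₀ = 1/√(LC) = 1/√(0.0055·0.0001) = 1348 rad/s.
Step 2 — f₀ = ω₀/(2π) = 214.6 Hz.
Step 3 — Parallel Q: Q = R/(ω₀L) = 39/(1348·0.0055) = 5.259.
Step 4 — Bandwidth: Δω = ω₀/Q = 256.4 rad/s; BW = Δω/(2π) = 40.81 Hz.

(a) f₀ = 214.6 Hz  (b) Q = 5.259  (c) BW = 40.81 Hz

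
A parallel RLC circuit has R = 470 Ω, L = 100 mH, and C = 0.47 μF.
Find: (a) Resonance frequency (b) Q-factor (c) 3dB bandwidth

Step 1 — Resonance: ω₀ = 1/√(LC) = 1/√(0.1·4.7e-07) = 4613 rad/s.
Step 2 — f₀ = ω₀/(2π) = 734.1 Hz.
Step 3 — Parallel Q: Q = R/(ω₀L) = 470/(4613·0.1) = 1.019.
Step 4 — Bandwidth: Δω = ω₀/Q = 4527 rad/s; BW = Δω/(2π) = 720.5 Hz.

(a) f₀ = 734.1 Hz  (b) Q = 1.019  (c) BW = 720.5 Hz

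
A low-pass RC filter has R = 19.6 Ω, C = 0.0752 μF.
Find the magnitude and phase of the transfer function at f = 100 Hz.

Step 1 — Angular frequency: ω = 2π·100 = 628.3 rad/s.
Step 2 — Transfer function: H(jω) = 1/(1 + jωRC).
Step 3 — Denominator: 1 + jωRC = 1 + j·628.3·19.6·7.52e-08 = 1 + j0.0009261.
Step 4 — H = 1 - j0.0009261.
Step 5 — Magnitude: |H| = 1 (-0.0 dB); phase: φ = -0.1°.

|H| = 1 (-0.0 dB), φ = -0.1°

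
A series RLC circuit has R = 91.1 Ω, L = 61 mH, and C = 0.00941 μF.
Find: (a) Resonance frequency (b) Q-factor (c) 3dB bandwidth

Step 1 — Resonance: ω₀ = 1/√(LC) = 1/√(0.061·9.41e-09) = 4.174e+04 rad/s.
Step 2 — f₀ = ω₀/(2π) = 6643 Hz.
Step 3 — Series Q: Q = ω₀L/R = 4.174e+04·0.061/91.1 = 27.95.
Step 4 — Bandwidth: Δω = ω₀/Q = 1493 rad/s; BW = Δω/(2π) = 237.7 Hz.

(a) f₀ = 6643 Hz  (b) Q = 27.95  (c) BW = 237.7 Hz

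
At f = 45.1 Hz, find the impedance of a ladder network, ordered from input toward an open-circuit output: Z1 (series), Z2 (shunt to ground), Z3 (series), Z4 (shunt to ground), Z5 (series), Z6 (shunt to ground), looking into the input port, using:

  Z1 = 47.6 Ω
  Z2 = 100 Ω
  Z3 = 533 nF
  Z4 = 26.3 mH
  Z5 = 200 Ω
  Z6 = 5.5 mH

Step 1 — Angular frequency: ω = 2π·f = 2π·45.1 = 283.4 rad/s.
Step 2 — Component impedances:
  Z1: Z = R = 47.6 Ω
  Z2: Z = R = 100 Ω
  Z3: Z = 1/(jωC) = -j/(ω·C) = 0 - j6621 Ω
  Z4: Z = jωL = j·283.4·0.0263 = 0 + j7.453 Ω
  Z5: Z = R = 200 Ω
  Z6: Z = jωL = j·283.4·0.0055 = 0 + j1.559 Ω
Step 3 — Ladder network (open output): work backward from the far end, alternating series and parallel combinations. Z_in = 147.6 - j1.512 Ω = 147.6∠-0.6° Ω.

Z = 147.6 - j1.512 Ω = 147.6∠-0.6° Ω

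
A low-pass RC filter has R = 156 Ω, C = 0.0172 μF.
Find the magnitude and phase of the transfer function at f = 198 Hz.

Step 1 — Angular frequency: ω = 2π·198 = 1244 rad/s.
Step 2 — Transfer function: H(jω) = 1/(1 + jωRC).
Step 3 — Denominator: 1 + jωRC = 1 + j·1244·156·1.72e-08 = 1 + j0.003338.
Step 4 — H = 1 - j0.003338.
Step 5 — Magnitude: |H| = 1 (-0.0 dB); phase: φ = -0.2°.

|H| = 1 (-0.0 dB), φ = -0.2°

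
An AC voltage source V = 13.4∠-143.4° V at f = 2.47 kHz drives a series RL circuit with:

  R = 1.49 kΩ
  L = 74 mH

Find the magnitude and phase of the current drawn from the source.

Step 1 — Angular frequency: ω = 2π·f = 2π·2470 = 1.552e+04 rad/s.
Step 2 — Component impedances:
  R: Z = R = 1490 Ω
  L: Z = jωL = j·1.552e+04·0.074 = 0 + j1148 Ω
Step 3 — Series combination: Z_total = R + L = 1490 + j1148 Ω = 1881∠37.6° Ω.
Step 4 — Source phasor: V = 13.4∠-143.4° V = -10.76 - j7.989 V.
Step 5 — Ohm's law: I = V / Z_total = (-10.76 - j7.989) / (1490 + j1148) = -0.007122 + j0.0001273 A.
Step 6 — Convert to polar: |I| = 0.007123 A, ∠I = 179.0°.

I = 0.007123∠179.0° A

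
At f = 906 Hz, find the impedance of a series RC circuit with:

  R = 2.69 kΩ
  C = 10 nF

Step 1 — Angular frequency: ω = 2π·f = 2π·906 = 5693 rad/s.
Step 2 — Component impedances:
  R: Z = R = 2690 Ω
  C: Z = 1/(jωC) = -j/(ω·C) = 0 - j1.757e+04 Ω
Step 3 — Series combination: Z_total = R + C = 2690 - j1.757e+04 Ω = 1.777e+04∠-81.3° Ω.

Z = 2690 - j1.757e+04 Ω = 1.777e+04∠-81.3° Ω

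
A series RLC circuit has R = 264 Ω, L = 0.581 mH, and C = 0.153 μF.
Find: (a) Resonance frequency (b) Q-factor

Step 1 — Resonance condition Im(Z)=0 gives ω₀ = 1/√(LC).
Step 2 — ω₀ = 1/√(0.000581·1.53e-07) = 1.061e+05 rad/s.
Step 3 — f₀ = ω₀/(2π) = 1.688e+04 Hz.
Step 4 — Series Q: Q = ω₀L/R = 1.061e+05·0.000581/264 = 0.2334.

(a) f₀ = 1.688e+04 Hz  (b) Q = 0.2334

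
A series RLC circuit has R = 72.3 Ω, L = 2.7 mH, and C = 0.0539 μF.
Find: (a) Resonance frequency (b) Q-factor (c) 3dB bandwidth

Step 1 — Resonance condition Im(Z)=0 gives ω₀ = 1/√(LC).
Step 2 — ω₀ = 1/√(0.0027·5.39e-08) = 8.289e+04 rad/s.
Step 3 — f₀ = ω₀/(2π) = 1.319e+04 Hz.
Step 4 — Series Q: Q = ω₀L/R = 8.289e+04·0.0027/72.3 = 3.096.
Step 5 — 3dB bandwidth: Δω = ω₀/Q = 2.678e+04 rad/s; BW = Δω/(2π) = 4262 Hz.

(a) f₀ = 1.319e+04 Hz  (b) Q = 3.096  (c) BW = 4262 Hz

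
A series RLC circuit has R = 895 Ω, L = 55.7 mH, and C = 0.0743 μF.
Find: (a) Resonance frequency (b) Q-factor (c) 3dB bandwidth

Step 1 — Resonance: ω₀ = 1/√(LC) = 1/√(0.0557·7.43e-08) = 1.554e+04 rad/s.
Step 2 — f₀ = ω₀/(2π) = 2474 Hz.
Step 3 — Series Q: Q = ω₀L/R = 1.554e+04·0.0557/895 = 0.9674.
Step 4 — Bandwidth: Δω = ω₀/Q = 1.607e+04 rad/s; BW = Δω/(2π) = 2557 Hz.

(a) f₀ = 2474 Hz  (b) Q = 0.9674  (c) BW = 2557 Hz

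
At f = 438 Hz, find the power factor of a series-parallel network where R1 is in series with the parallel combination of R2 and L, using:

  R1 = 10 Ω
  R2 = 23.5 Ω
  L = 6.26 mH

Step 1 — Angular frequency: ω = 2π·f = 2π·438 = 2752 rad/s.
Step 2 — Component impedances:
  R1: Z = R = 10 Ω
  R2: Z = R = 23.5 Ω
  L: Z = jωL = j·2752·0.00626 = 0 + j17.23 Ω
Step 3 — Parallel branch: R2 || L = 1/(1/R2 + 1/L) = 8.215 + j11.21 Ω.
Step 4 — Series with R1: Z_total = R1 + (R2 || L) = 18.21 + j11.21 Ω = 21.39∠31.6° Ω.
Step 5 — Power factor: PF = cos(φ) = Re(Z)/|Z| = 18.215/21.386 = 0.8517.
Step 6 — Type: Im(Z) = 11.21 ⇒ lagging (phase φ = 31.6°).

PF = 0.8517 (lagging, φ = 31.6°)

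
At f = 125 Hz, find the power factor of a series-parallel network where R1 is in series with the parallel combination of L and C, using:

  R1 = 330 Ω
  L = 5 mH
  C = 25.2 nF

Step 1 — Angular frequency: ω = 2π·f = 2π·125 = 785.4 rad/s.
Step 2 — Component impedances:
  R1: Z = R = 330 Ω
  L: Z = jωL = j·785.4·0.005 = 0 + j3.927 Ω
  C: Z = 1/(jωC) = -j/(ω·C) = 0 - j5.053e+04 Ω
Step 3 — Parallel branch: L || C = 1/(1/L + 1/C) = 0 + j3.927 Ω.
Step 4 — Series with R1: Z_total = R1 + (L || C) = 330 + j3.927 Ω = 330∠0.7° Ω.
Step 5 — Power factor: PF = cos(φ) = Re(Z)/|Z| = 330/330.02 = 0.9999.
Step 6 — Type: Im(Z) = 3.927 ⇒ lagging (phase φ = 0.7°).

PF = 0.9999 (lagging, φ = 0.7°)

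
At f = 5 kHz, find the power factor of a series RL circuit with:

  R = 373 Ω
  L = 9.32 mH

Step 1 — Angular frequency: ω = 2π·f = 2π·5000 = 3.142e+04 rad/s.
Step 2 — Component impedances:
  R: Z = R = 373 Ω
  L: Z = jωL = j·3.142e+04·0.00932 = 0 + j292.8 Ω
Step 3 — Series combination: Z_total = R + L = 373 + j292.8 Ω = 474.2∠38.1° Ω.
Step 4 — Power factor: PF = cos(φ) = Re(Z)/|Z| = 373/474.2 = 0.7866.
Step 5 — Type: Im(Z) = 292.8 ⇒ lagging (phase φ = 38.1°).

PF = 0.7866 (lagging, φ = 38.1°)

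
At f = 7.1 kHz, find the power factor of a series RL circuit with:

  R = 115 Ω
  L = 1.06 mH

Step 1 — Angular frequency: ω = 2π·f = 2π·7100 = 4.461e+04 rad/s.
Step 2 — Component impedances:
  R: Z = R = 115 Ω
  L: Z = jωL = j·4.461e+04·0.00106 = 0 + j47.29 Ω
Step 3 — Series combination: Z_total = R + L = 115 + j47.29 Ω = 124.3∠22.4° Ω.
Step 4 — Power factor: PF = cos(φ) = Re(Z)/|Z| = 115/124.34 = 0.9249.
Step 5 — Type: Im(Z) = 47.29 ⇒ lagging (phase φ = 22.4°).

PF = 0.9249 (lagging, φ = 22.4°)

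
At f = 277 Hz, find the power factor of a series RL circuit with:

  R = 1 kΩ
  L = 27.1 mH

Step 1 — Angular frequency: ω = 2π·f = 2π·277 = 1740 rad/s.
Step 2 — Component impedances:
  R: Z = R = 1000 Ω
  L: Z = jωL = j·1740·0.0271 = 0 + j47.17 Ω
Step 3 — Series combination: Z_total = R + L = 1000 + j47.17 Ω = 1001∠2.7° Ω.
Step 4 — Power factor: PF = cos(φ) = Re(Z)/|Z| = 1000/1001.1 = 0.9989.
Step 5 — Type: Im(Z) = 47.17 ⇒ lagging (phase φ = 2.7°).

PF = 0.9989 (lagging, φ = 2.7°)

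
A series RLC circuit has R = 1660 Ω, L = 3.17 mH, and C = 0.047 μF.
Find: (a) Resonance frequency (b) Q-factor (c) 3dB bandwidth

Step 1 — Resonance condition Im(Z)=0 gives ω₀ = 1/√(LC).
Step 2 — ω₀ = 1/√(0.00317·4.7e-08) = 8.193e+04 rad/s.
Step 3 — f₀ = ω₀/(2π) = 1.304e+04 Hz.
Step 4 — Series Q: Q = ω₀L/R = 8.193e+04·0.00317/1660 = 0.1564.
Step 5 — 3dB bandwidth: Δω = ω₀/Q = 5.237e+05 rad/s; BW = Δω/(2π) = 8.334e+04 Hz.

(a) f₀ = 1.304e+04 Hz  (b) Q = 0.1564  (c) BW = 8.334e+04 Hz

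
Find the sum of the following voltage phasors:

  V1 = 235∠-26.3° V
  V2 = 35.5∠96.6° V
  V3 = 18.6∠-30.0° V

Step 1 — Convert each phasor to rectangular form:
  V1 = 235·(cos(-26.3°) + j·sin(-26.3°)) = 210.7 - j104.1 V
  V2 = 35.5·(cos(96.6°) + j·sin(96.6°)) = -4.08 + j35.26 V
  V3 = 18.6·(cos(-30.0°) + j·sin(-30.0°)) = 16.11 - j9.3 V
Step 2 — Sum components: V_total = 222.7 - j78.16 V.
Step 3 — Convert to polar: |V_total| = 236 V, ∠V_total = -19.3°.

V_total = 236∠-19.3° V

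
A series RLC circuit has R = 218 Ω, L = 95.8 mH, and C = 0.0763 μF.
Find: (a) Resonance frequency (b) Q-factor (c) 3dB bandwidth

Step 1 — Resonance condition Im(Z)=0 gives ω₀ = 1/√(LC).
Step 2 — ω₀ = 1/√(0.0958·7.63e-08) = 1.17e+04 rad/s.
Step 3 — f₀ = ω₀/(2π) = 1862 Hz.
Step 4 — Series Q: Q = ω₀L/R = 1.17e+04·0.0958/218 = 5.14.
Step 5 — 3dB bandwidth: Δω = ω₀/Q = 2276 rad/s; BW = Δω/(2π) = 362.2 Hz.

(a) f₀ = 1862 Hz  (b) Q = 5.14  (c) BW = 362.2 Hz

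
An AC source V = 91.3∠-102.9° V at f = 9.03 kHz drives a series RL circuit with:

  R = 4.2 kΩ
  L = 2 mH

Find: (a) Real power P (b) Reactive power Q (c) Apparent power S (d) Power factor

Step 1 — Angular frequency: ω = 2π·f = 2π·9030 = 5.674e+04 rad/s.
Step 2 — Component impedances:
  R: Z = R = 4200 Ω
  L: Z = jωL = j·5.674e+04·0.002 = 0 + j113.5 Ω
Step 3 — Series combination: Z_total = R + L = 4200 + j113.5 Ω = 4202∠1.5° Ω.
Step 4 — Source phasor: V = 91.3∠-102.9° V = -20.38 - j89 V.
Step 5 — Current: I = V / Z = -0.005422 - j0.02104 A = 0.02173∠-104.4° A.
Step 6 — Complex power: S = V·I* = 1.983 + j0.05358 VA.
Step 7 — Real power: P = Re(S) = 1.983 W.
Step 8 — Reactive power: Q = Im(S) = 0.05358 VAR.
Step 9 — Apparent power: |S| = 1.984 VA.
Step 10 — Power factor: PF = P/|S| = 0.9996 (lagging).

(a) P = 1.983 W  (b) Q = 0.05358 VAR  (c) S = 1.984 VA  (d) PF = 0.9996 (lagging)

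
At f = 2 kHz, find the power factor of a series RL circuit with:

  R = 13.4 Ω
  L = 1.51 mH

Step 1 — Angular frequency: ω = 2π·f = 2π·2000 = 1.257e+04 rad/s.
Step 2 — Component impedances:
  R: Z = R = 13.4 Ω
  L: Z = jωL = j·1.257e+04·0.00151 = 0 + j18.98 Ω
Step 3 — Series combination: Z_total = R + L = 13.4 + j18.98 Ω = 23.23∠54.8° Ω.
Step 4 — Power factor: PF = cos(φ) = Re(Z)/|Z| = 13.4/23.23 = 0.5768.
Step 5 — Type: Im(Z) = 18.98 ⇒ lagging (phase φ = 54.8°).

PF = 0.5768 (lagging, φ = 54.8°)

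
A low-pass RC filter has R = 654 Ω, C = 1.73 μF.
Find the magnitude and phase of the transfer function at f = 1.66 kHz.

Step 1 — Angular frequency: ω = 2π·1660 = 1.043e+04 rad/s.
Step 2 — Transfer function: H(jω) = 1/(1 + jωRC).
Step 3 — Denominator: 1 + jωRC = 1 + j·1.043e+04·654·1.73e-06 = 1 + j11.8.
Step 4 — H = 0.00713 - j0.08414.
Step 5 — Magnitude: |H| = 0.08444 (-21.5 dB); phase: φ = -85.2°.

|H| = 0.08444 (-21.5 dB), φ = -85.2°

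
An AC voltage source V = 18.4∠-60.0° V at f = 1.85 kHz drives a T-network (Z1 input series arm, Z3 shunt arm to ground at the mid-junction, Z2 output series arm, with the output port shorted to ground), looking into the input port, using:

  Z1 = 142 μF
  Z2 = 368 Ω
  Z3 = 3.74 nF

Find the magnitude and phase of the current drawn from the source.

Step 1 — Angular frequency: ω = 2π·f = 2π·1850 = 1.162e+04 rad/s.
Step 2 — Component impedances:
  Z1: Z = 1/(jωC) = -j/(ω·C) = 0 - j0.6058 Ω
  Z2: Z = R = 368 Ω
  Z3: Z = 1/(jωC) = -j/(ω·C) = 0 - j2.3e+04 Ω
Step 3 — With the output port shorted to ground, the output series arm Z2 runs from the junction to ground; the shunt arm Z3 also runs from the junction to ground. They appear in parallel: Z3 || Z2 = 367.9 - j5.886 Ω.
Step 4 — Series with input arm Z1: Z_in = Z1 + (Z3 || Z2) = 367.9 - j6.492 Ω = 368∠-1.0° Ω.
Step 5 — Source phasor: V = 18.4∠-60.0° V = 9.2 - j15.93 V.
Step 6 — Ohm's law: I = V / Z_total = (9.2 - j15.93) / (367.9 - j6.492) = 0.02576 - j0.04286 A.
Step 7 — Convert to polar: |I| = 0.05001 A, ∠I = -59.0°.

I = 0.05001∠-59.0° A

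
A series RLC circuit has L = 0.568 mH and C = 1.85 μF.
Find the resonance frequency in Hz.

Step 1 — Resonance condition Im(Z)=0 gives ω₀ = 1/√(LC).
Step 2 — ω₀ = 1/√(0.000568·1.85e-06) = 3.085e+04 rad/s.
Step 3 — f₀ = ω₀/(2π) = 4910 Hz.

f₀ = 4910 Hz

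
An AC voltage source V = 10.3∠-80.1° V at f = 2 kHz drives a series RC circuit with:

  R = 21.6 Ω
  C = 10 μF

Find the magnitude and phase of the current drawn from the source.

Step 1 — Angular frequency: ω = 2π·f = 2π·2000 = 1.257e+04 rad/s.
Step 2 — Component impedances:
  R: Z = R = 21.6 Ω
  C: Z = 1/(jωC) = -j/(ω·C) = 0 - j7.958 Ω
Step 3 — Series combination: Z_total = R + C = 21.6 - j7.958 Ω = 23.02∠-20.2° Ω.
Step 4 — Source phasor: V = 10.3∠-80.1° V = 1.771 - j10.15 V.
Step 5 — Ohm's law: I = V / Z_total = (1.771 - j10.15) / (21.6 - j7.958) = 0.2246 - j0.387 A.
Step 6 — Convert to polar: |I| = 0.4475 A, ∠I = -59.9°.

I = 0.4475∠-59.9° A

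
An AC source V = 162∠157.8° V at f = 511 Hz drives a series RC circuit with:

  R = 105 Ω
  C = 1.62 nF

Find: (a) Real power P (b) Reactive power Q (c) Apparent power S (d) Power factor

Step 1 — Angular frequency: ω = 2π·f = 2π·511 = 3211 rad/s.
Step 2 — Component impedances:
  R: Z = R = 105 Ω
  C: Z = 1/(jωC) = -j/(ω·C) = 0 - j1.923e+05 Ω
Step 3 — Series combination: Z_total = R + C = 105 - j1.923e+05 Ω = 1.923e+05∠-90.0° Ω.
Step 4 — Source phasor: V = 162∠157.8° V = -150 + j61.21 V.
Step 5 — Current: I = V / Z = -0.0003188 - j0.00078 A = 0.0008426∠-112.2° A.
Step 6 — Complex power: S = V·I* = 7.455e-05 - j0.1365 VA.
Step 7 — Real power: P = Re(S) = 7.455e-05 W.
Step 8 — Reactive power: Q = Im(S) = -0.1365 VAR.
Step 9 — Apparent power: |S| = 0.1365 VA.
Step 10 — Power factor: PF = P/|S| = 0.0005461 (leading).

(a) P = 7.455e-05 W  (b) Q = -0.1365 VAR  (c) S = 0.1365 VA  (d) PF = 0.0005461 (leading)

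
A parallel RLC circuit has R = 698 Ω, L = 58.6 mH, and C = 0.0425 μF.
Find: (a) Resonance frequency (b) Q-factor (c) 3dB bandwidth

Step 1 — Resonance: ω₀ = 1/√(LC) = 1/√(0.0586·4.25e-08) = 2.004e+04 rad/s.
Step 2 — f₀ = ω₀/(2π) = 3189 Hz.
Step 3 — Parallel Q: Q = R/(ω₀L) = 698/(2.004e+04·0.0586) = 0.5944.
Step 4 — Bandwidth: Δω = ω₀/Q = 3.371e+04 rad/s; BW = Δω/(2π) = 5365 Hz.

(a) f₀ = 3189 Hz  (b) Q = 0.5944  (c) BW = 5365 Hz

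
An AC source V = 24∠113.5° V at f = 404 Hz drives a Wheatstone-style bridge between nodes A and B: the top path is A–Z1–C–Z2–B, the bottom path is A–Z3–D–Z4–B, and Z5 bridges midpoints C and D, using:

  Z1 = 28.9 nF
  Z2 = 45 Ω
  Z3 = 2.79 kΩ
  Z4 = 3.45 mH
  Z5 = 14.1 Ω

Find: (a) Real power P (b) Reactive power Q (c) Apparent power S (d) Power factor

Step 1 — Angular frequency: ω = 2π·f = 2π·404 = 2538 rad/s.
Step 2 — Component impedances:
  Z1: Z = 1/(jωC) = -j/(ω·C) = 0 - j1.363e+04 Ω
  Z2: Z = R = 45 Ω
  Z3: Z = R = 2790 Ω
  Z4: Z = jωL = j·2538·0.00345 = 0 + j8.758 Ω
  Z5: Z = R = 14.1 Ω
Step 3 — Bridge requires nodal analysis (the Z5 bridge couples midpoints C and D, so the two paths cannot be reduced to a simple series/parallel combination). Setting node B to ground and injecting 1 A at node A, the 3-node admittance system at A, C, D solves to V_A = Z_AB = 2679 - j539.6 Ω = 2733∠-11.4° Ω.
Step 4 — Source phasor: V = 24∠113.5° V = -9.57 + j22.01 V.
Step 5 — Current: I = V / Z = -0.005022 + j0.007203 A = 0.008781∠124.9° A.
Step 6 — Complex power: S = V·I* = 0.2066 - j0.04161 VA.
Step 7 — Real power: P = Re(S) = 0.2066 W.
Step 8 — Reactive power: Q = Im(S) = -0.04161 VAR.
Step 9 — Apparent power: |S| = 0.2107 VA.
Step 10 — Power factor: PF = P/|S| = 0.9803 (leading).

(a) P = 0.2066 W  (b) Q = -0.04161 VAR  (c) S = 0.2107 VA  (d) PF = 0.9803 (leading)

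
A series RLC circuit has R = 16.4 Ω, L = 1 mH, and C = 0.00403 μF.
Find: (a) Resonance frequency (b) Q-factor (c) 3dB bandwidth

Step 1 — Resonance: ω₀ = 1/√(LC) = 1/√(0.001·4.03e-09) = 4.981e+05 rad/s.
Step 2 — f₀ = ω₀/(2π) = 7.928e+04 Hz.
Step 3 — Series Q: Q = ω₀L/R = 4.981e+05·0.001/16.4 = 30.37.
Step 4 — Bandwidth: Δω = ω₀/Q = 1.64e+04 rad/s; BW = Δω/(2π) = 2610 Hz.

(a) f₀ = 7.928e+04 Hz  (b) Q = 30.37  (c) BW = 2610 Hz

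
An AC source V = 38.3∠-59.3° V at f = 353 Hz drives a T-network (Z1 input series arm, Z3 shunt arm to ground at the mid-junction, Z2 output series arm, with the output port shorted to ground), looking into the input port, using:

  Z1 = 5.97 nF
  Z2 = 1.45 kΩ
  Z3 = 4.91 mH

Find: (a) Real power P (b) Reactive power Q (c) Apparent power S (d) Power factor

Step 1 — Angular frequency: ω = 2π·f = 2π·353 = 2218 rad/s.
Step 2 — Component impedances:
  Z1: Z = 1/(jωC) = -j/(ω·C) = 0 - j7.552e+04 Ω
  Z2: Z = R = 1450 Ω
  Z3: Z = jωL = j·2218·0.00491 = 0 + j10.89 Ω
Step 3 — With the output port shorted to ground, the output series arm Z2 runs from the junction to ground; the shunt arm Z3 also runs from the junction to ground. They appear in parallel: Z3 || Z2 = 0.08179 + j10.89 Ω.
Step 4 — Series with input arm Z1: Z_in = Z1 + (Z3 || Z2) = 0.08179 - j7.551e+04 Ω = 7.551e+04∠-90.0° Ω.
Step 5 — Source phasor: V = 38.3∠-59.3° V = 19.55 - j32.93 V.
Step 6 — Current: I = V / Z = 0.0004361 + j0.000259 A = 0.0005072∠30.7° A.
Step 7 — Complex power: S = V·I* = 2.104e-08 - j0.01943 VA.
Step 8 — Real power: P = Re(S) = 2.104e-08 W.
Step 9 — Reactive power: Q = Im(S) = -0.01943 VAR.
Step 10 — Apparent power: |S| = 0.01943 VA.
Step 11 — Power factor: PF = P/|S| = 1.083e-06 (leading).

(a) P = 2.104e-08 W  (b) Q = -0.01943 VAR  (c) S = 0.01943 VA  (d) PF = 1.083e-06 (leading)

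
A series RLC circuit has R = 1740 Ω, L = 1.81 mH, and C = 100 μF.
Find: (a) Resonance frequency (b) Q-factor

Step 1 — Resonance condition Im(Z)=0 gives ω₀ = 1/√(LC).
Step 2 — ω₀ = 1/√(0.00181·0.0001) = 2351 rad/s.
Step 3 — f₀ = ω₀/(2π) = 374.1 Hz.
Step 4 — Series Q: Q = ω₀L/R = 2351·0.00181/1740 = 0.002445.

(a) f₀ = 374.1 Hz  (b) Q = 0.002445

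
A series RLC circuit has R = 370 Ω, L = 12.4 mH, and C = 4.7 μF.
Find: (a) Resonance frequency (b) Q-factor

Step 1 — Resonance condition Im(Z)=0 gives ω₀ = 1/√(LC).
Step 2 — ω₀ = 1/√(0.0124·4.7e-06) = 4142 rad/s.
Step 3 — f₀ = ω₀/(2π) = 659.3 Hz.
Step 4 — Series Q: Q = ω₀L/R = 4142·0.0124/370 = 0.1388.

(a) f₀ = 659.3 Hz  (b) Q = 0.1388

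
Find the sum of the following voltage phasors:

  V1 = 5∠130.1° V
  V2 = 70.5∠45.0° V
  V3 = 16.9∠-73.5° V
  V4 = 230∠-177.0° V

Step 1 — Convert each phasor to rectangular form:
  V1 = 5·(cos(130.1°) + j·sin(130.1°)) = -3.221 + j3.825 V
  V2 = 70.5·(cos(45.0°) + j·sin(45.0°)) = 49.85 + j49.85 V
  V3 = 16.9·(cos(-73.5°) + j·sin(-73.5°)) = 4.8 - j16.2 V
  V4 = 230·(cos(-177.0°) + j·sin(-177.0°)) = -229.7 - j12.04 V
Step 2 — Sum components: V_total = -178.3 + j25.43 V.
Step 3 — Convert to polar: |V_total| = 180.1 V, ∠V_total = 171.9°.

V_total = 180.1∠171.9° V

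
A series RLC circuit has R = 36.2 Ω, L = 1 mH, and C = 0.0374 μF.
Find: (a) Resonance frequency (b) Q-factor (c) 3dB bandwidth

Step 1 — Resonance: ω₀ = 1/√(LC) = 1/√(0.001·3.74e-08) = 1.635e+05 rad/s.
Step 2 — f₀ = ω₀/(2π) = 2.602e+04 Hz.
Step 3 — Series Q: Q = ω₀L/R = 1.635e+05·0.001/36.2 = 4.517.
Step 4 — Bandwidth: Δω = ω₀/Q = 3.62e+04 rad/s; BW = Δω/(2π) = 5761 Hz.

(a) f₀ = 2.602e+04 Hz  (b) Q = 4.517  (c) BW = 5761 Hz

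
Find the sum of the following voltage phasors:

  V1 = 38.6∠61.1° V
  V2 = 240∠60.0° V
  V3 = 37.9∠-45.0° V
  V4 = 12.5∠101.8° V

Step 1 — Convert each phasor to rectangular form:
  V1 = 38.6·(cos(61.1°) + j·sin(61.1°)) = 18.65 + j33.79 V
  V2 = 240·(cos(60.0°) + j·sin(60.0°)) = 120 + j207.8 V
  V3 = 37.9·(cos(-45.0°) + j·sin(-45.0°)) = 26.8 - j26.8 V
  V4 = 12.5·(cos(101.8°) + j·sin(101.8°)) = -2.556 + j12.24 V
Step 2 — Sum components: V_total = 162.9 + j227.1 V.
Step 3 — Convert to polar: |V_total| = 279.5 V, ∠V_total = 54.3°.

V_total = 279.5∠54.3° V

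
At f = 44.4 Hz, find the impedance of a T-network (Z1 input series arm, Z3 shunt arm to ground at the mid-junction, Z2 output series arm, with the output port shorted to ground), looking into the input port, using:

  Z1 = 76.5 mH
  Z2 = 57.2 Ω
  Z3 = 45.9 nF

Step 1 — Angular frequency: ω = 2π·f = 2π·44.4 = 279 rad/s.
Step 2 — Component impedances:
  Z1: Z = jωL = j·279·0.0765 = 0 + j21.34 Ω
  Z2: Z = R = 57.2 Ω
  Z3: Z = 1/(jωC) = -j/(ω·C) = 0 - j7.81e+04 Ω
Step 3 — With the output port shorted to ground, the output series arm Z2 runs from the junction to ground; the shunt arm Z3 also runs from the junction to ground. They appear in parallel: Z3 || Z2 = 57.2 - j0.0419 Ω.
Step 4 — Series with input arm Z1: Z_in = Z1 + (Z3 || Z2) = 57.2 + j21.3 Ω = 61.04∠20.4° Ω.

Z = 57.2 + j21.3 Ω = 61.04∠20.4° Ω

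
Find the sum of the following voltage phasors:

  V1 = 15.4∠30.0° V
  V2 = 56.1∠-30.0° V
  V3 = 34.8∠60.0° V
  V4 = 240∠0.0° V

Step 1 — Convert each phasor to rectangular form:
  V1 = 15.4·(cos(30.0°) + j·sin(30.0°)) = 13.34 + j7.7 V
  V2 = 56.1·(cos(-30.0°) + j·sin(-30.0°)) = 48.58 - j28.05 V
  V3 = 34.8·(cos(60.0°) + j·sin(60.0°)) = 17.4 + j30.14 V
  V4 = 240·(cos(0.0°) + j·sin(0.0°)) = 240 V
Step 2 — Sum components: V_total = 319.3 + j9.788 V.
Step 3 — Convert to polar: |V_total| = 319.5 V, ∠V_total = 1.8°.

V_total = 319.5∠1.8° V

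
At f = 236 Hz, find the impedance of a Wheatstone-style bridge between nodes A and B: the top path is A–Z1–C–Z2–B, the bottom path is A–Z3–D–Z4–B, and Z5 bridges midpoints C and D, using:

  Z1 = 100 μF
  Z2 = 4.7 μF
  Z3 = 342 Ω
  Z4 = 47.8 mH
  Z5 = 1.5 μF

Step 1 — Angular frequency: ω = 2π·f = 2π·236 = 1483 rad/s.
Step 2 — Component impedances:
  Z1: Z = 1/(jωC) = -j/(ω·C) = 0 - j6.744 Ω
  Z2: Z = 1/(jωC) = -j/(ω·C) = 0 - j143.5 Ω
  Z3: Z = R = 342 Ω
  Z4: Z = jωL = j·1483·0.0478 = 0 + j70.88 Ω
  Z5: Z = 1/(jωC) = -j/(ω·C) = 0 - j449.6 Ω
Step 3 — Bridge requires nodal analysis (the Z5 bridge couples midpoints C and D, so the two paths cannot be reduced to a simple series/parallel combination). Setting node B to ground and injecting 1 A at node A, the 3-node admittance system at A, C, D solves to V_A = Z_AB = 47.67 - j101.1 Ω = 111.8∠-64.8° Ω.

Z = 47.67 - j101.1 Ω = 111.8∠-64.8° Ω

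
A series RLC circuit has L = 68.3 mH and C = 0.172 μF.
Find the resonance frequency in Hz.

Step 1 — Resonance condition Im(Z)=0 gives ω₀ = 1/√(LC).
Step 2 — ω₀ = 1/√(0.0683·1.72e-07) = 9226 rad/s.
Step 3 — f₀ = ω₀/(2π) = 1468 Hz.

f₀ = 1468 Hz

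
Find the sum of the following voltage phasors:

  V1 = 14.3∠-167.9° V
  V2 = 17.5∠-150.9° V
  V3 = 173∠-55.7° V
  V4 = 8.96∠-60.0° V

Step 1 — Convert each phasor to rectangular form:
  V1 = 14.3·(cos(-167.9°) + j·sin(-167.9°)) = -13.98 - j2.998 V
  V2 = 17.5·(cos(-150.9°) + j·sin(-150.9°)) = -15.29 - j8.511 V
  V3 = 173·(cos(-55.7°) + j·sin(-55.7°)) = 97.49 - j142.9 V
  V4 = 8.96·(cos(-60.0°) + j·sin(-60.0°)) = 4.48 - j7.76 V
Step 2 — Sum components: V_total = 72.7 - j162.2 V.
Step 3 — Convert to polar: |V_total| = 177.7 V, ∠V_total = -65.9°.

V_total = 177.7∠-65.9° V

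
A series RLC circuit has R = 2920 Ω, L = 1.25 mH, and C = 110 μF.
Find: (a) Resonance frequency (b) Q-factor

Step 1 — Resonance condition Im(Z)=0 gives ω₀ = 1/√(LC).
Step 2 — ω₀ = 1/√(0.00125·0.00011) = 2697 rad/s.
Step 3 — f₀ = ω₀/(2π) = 429.2 Hz.
Step 4 — Series Q: Q = ω₀L/R = 2697·0.00125/2920 = 0.001154.

(a) f₀ = 429.2 Hz  (b) Q = 0.001154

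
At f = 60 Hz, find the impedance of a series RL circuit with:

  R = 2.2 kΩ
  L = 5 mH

Step 1 — Angular frequency: ω = 2π·f = 2π·60 = 377 rad/s.
Step 2 — Component impedances:
  R: Z = R = 2200 Ω
  L: Z = jωL = j·377·0.005 = 0 + j1.885 Ω
Step 3 — Series combination: Z_total = R + L = 2200 + j1.885 Ω = 2200∠0.0° Ω.

Z = 2200 + j1.885 Ω = 2200∠0.0° Ω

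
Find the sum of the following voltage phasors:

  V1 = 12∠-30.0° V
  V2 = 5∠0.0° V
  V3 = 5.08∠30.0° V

Step 1 — Convert each phasor to rectangular form:
  V1 = 12·(cos(-30.0°) + j·sin(-30.0°)) = 10.39 - j6 V
  V2 = 5·(cos(0.0°) + j·sin(0.0°)) = 5 V
  V3 = 5.08·(cos(30.0°) + j·sin(30.0°)) = 4.399 + j2.54 V
Step 2 — Sum components: V_total = 19.79 - j3.46 V.
Step 3 — Convert to polar: |V_total| = 20.09 V, ∠V_total = -9.9°.

V_total = 20.09∠-9.9° V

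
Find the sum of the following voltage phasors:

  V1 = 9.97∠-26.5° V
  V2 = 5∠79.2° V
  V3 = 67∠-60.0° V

Step 1 — Convert each phasor to rectangular form:
  V1 = 9.97·(cos(-26.5°) + j·sin(-26.5°)) = 8.922 - j4.449 V
  V2 = 5·(cos(79.2°) + j·sin(79.2°)) = 0.9369 + j4.911 V
  V3 = 67·(cos(-60.0°) + j·sin(-60.0°)) = 33.5 - j58.02 V
Step 2 — Sum components: V_total = 43.36 - j57.56 V.
Step 3 — Convert to polar: |V_total| = 72.06 V, ∠V_total = -53.0°.

V_total = 72.06∠-53.0° V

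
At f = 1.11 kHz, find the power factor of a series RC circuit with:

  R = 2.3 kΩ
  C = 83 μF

Step 1 — Angular frequency: ω = 2π·f = 2π·1110 = 6974 rad/s.
Step 2 — Component impedances:
  R: Z = R = 2300 Ω
  C: Z = 1/(jωC) = -j/(ω·C) = 0 - j1.728 Ω
Step 3 — Series combination: Z_total = R + C = 2300 - j1.728 Ω = 2300∠-0.0° Ω.
Step 4 — Power factor: PF = cos(φ) = Re(Z)/|Z| = 2300/2300 = 1.
Step 5 — Type: Im(Z) = -1.728 ⇒ leading (phase φ = -0.0°).

PF = 1 (leading, φ = -0.0°)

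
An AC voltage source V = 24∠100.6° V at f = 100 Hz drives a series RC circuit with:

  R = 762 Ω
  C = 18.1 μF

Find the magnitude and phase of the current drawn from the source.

Step 1 — Angular frequency: ω = 2π·f = 2π·100 = 628.3 rad/s.
Step 2 — Component impedances:
  R: Z = R = 762 Ω
  C: Z = 1/(jωC) = -j/(ω·C) = 0 - j87.93 Ω
Step 3 — Series combination: Z_total = R + C = 762 - j87.93 Ω = 767.1∠-6.6° Ω.
Step 4 — Source phasor: V = 24∠100.6° V = -4.415 + j23.59 V.
Step 5 — Ohm's law: I = V / Z_total = (-4.415 + j23.59) / (762 - j87.93) = -0.009243 + j0.02989 A.
Step 6 — Convert to polar: |I| = 0.03129 A, ∠I = 107.2°.

I = 0.03129∠107.2° A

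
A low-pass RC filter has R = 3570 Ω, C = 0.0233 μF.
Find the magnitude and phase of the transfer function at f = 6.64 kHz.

Step 1 — Angular frequency: ω = 2π·6640 = 4.172e+04 rad/s.
Step 2 — Transfer function: H(jω) = 1/(1 + jωRC).
Step 3 — Denominator: 1 + jωRC = 1 + j·4.172e+04·3570·2.33e-08 = 1 + j3.47.
Step 4 — H = 0.07667 - j0.2661.
Step 5 — Magnitude: |H| = 0.2769 (-11.2 dB); phase: φ = -73.9°.

|H| = 0.2769 (-11.2 dB), φ = -73.9°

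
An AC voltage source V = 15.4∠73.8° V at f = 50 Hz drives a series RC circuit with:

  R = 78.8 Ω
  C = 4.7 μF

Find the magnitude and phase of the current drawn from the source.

Step 1 — Angular frequency: ω = 2π·f = 2π·50 = 314.2 rad/s.
Step 2 — Component impedances:
  R: Z = R = 78.8 Ω
  C: Z = 1/(jωC) = -j/(ω·C) = 0 - j677.3 Ω
Step 3 — Series combination: Z_total = R + C = 78.8 - j677.3 Ω = 681.8∠-83.4° Ω.
Step 4 — Source phasor: V = 15.4∠73.8° V = 4.296 + j14.79 V.
Step 5 — Ohm's law: I = V / Z_total = (4.296 + j14.79) / (78.8 - j677.3) = -0.02082 + j0.008766 A.
Step 6 — Convert to polar: |I| = 0.02259 A, ∠I = 157.2°.

I = 0.02259∠157.2° A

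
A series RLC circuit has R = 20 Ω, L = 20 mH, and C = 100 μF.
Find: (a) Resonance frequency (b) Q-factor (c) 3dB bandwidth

Step 1 — Resonance: ω₀ = 1/√(LC) = 1/√(0.02·0.0001) = 707.1 rad/s.
Step 2 — f₀ = ω₀/(2π) = 112.5 Hz.
Step 3 — Series Q: Q = ω₀L/R = 707.1·0.02/20 = 0.7071.
Step 4 — Bandwidth: Δω = ω₀/Q = 1000 rad/s; BW = Δω/(2π) = 159.2 Hz.

(a) f₀ = 112.5 Hz  (b) Q = 0.7071  (c) BW = 159.2 Hz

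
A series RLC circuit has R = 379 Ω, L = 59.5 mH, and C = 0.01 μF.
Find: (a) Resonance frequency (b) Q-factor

Step 1 — Resonance condition Im(Z)=0 gives ω₀ = 1/√(LC).
Step 2 — ω₀ = 1/√(0.0595·1e-08) = 4.1e+04 rad/s.
Step 3 — f₀ = ω₀/(2π) = 6525 Hz.
Step 4 — Series Q: Q = ω₀L/R = 4.1e+04·0.0595/379 = 6.436.

(a) f₀ = 6525 Hz  (b) Q = 6.436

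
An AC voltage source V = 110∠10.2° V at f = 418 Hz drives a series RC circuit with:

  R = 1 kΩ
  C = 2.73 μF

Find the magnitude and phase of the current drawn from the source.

Step 1 — Angular frequency: ω = 2π·f = 2π·418 = 2626 rad/s.
Step 2 — Component impedances:
  R: Z = R = 1000 Ω
  C: Z = 1/(jωC) = -j/(ω·C) = 0 - j139.5 Ω
Step 3 — Series combination: Z_total = R + C = 1000 - j139.5 Ω = 1010∠-7.9° Ω.
Step 4 — Source phasor: V = 110∠10.2° V = 108.3 + j19.48 V.
Step 5 — Ohm's law: I = V / Z_total = (108.3 + j19.48) / (1000 - j139.5) = 0.1035 + j0.03392 A.
Step 6 — Convert to polar: |I| = 0.1089 A, ∠I = 18.1°.

I = 0.1089∠18.1° A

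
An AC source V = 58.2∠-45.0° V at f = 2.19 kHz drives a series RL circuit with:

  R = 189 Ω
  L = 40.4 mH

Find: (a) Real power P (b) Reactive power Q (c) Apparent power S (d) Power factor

Step 1 — Angular frequency: ω = 2π·f = 2π·2190 = 1.376e+04 rad/s.
Step 2 — Component impedances:
  R: Z = R = 189 Ω
  L: Z = jωL = j·1.376e+04·0.0404 = 0 + j555.9 Ω
Step 3 — Series combination: Z_total = R + L = 189 + j555.9 Ω = 587.2∠71.2° Ω.
Step 4 — Source phasor: V = 58.2∠-45.0° V = 41.15 - j41.15 V.
Step 5 — Current: I = V / Z = -0.0438 - j0.08892 A = 0.09912∠-116.2° A.
Step 6 — Complex power: S = V·I* = 1.857 + j5.462 VA.
Step 7 — Real power: P = Re(S) = 1.857 W.
Step 8 — Reactive power: Q = Im(S) = 5.462 VAR.
Step 9 — Apparent power: |S| = 5.769 VA.
Step 10 — Power factor: PF = P/|S| = 0.3219 (lagging).

(a) P = 1.857 W  (b) Q = 5.462 VAR  (c) S = 5.769 VA  (d) PF = 0.3219 (lagging)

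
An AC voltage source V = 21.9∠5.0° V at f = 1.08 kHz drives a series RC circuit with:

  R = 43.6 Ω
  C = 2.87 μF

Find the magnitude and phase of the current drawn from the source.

Step 1 — Angular frequency: ω = 2π·f = 2π·1080 = 6786 rad/s.
Step 2 — Component impedances:
  R: Z = R = 43.6 Ω
  C: Z = 1/(jωC) = -j/(ω·C) = 0 - j51.35 Ω
Step 3 — Series combination: Z_total = R + C = 43.6 - j51.35 Ω = 67.36∠-49.7° Ω.
Step 4 — Source phasor: V = 21.9∠5.0° V = 21.82 + j1.909 V.
Step 5 — Ohm's law: I = V / Z_total = (21.82 + j1.909) / (43.6 - j51.35) = 0.188 + j0.2652 A.
Step 6 — Convert to polar: |I| = 0.3251 A, ∠I = 54.7°.

I = 0.3251∠54.7° A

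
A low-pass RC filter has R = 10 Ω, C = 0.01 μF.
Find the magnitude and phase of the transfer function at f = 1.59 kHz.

Step 1 — Angular frequency: ω = 2π·1590 = 9990 rad/s.
Step 2 — Transfer function: H(jω) = 1/(1 + jωRC).
Step 3 — Denominator: 1 + jωRC = 1 + j·9990·10·1e-08 = 1 + j0.000999.
Step 4 — H = 1 - j0.000999.
Step 5 — Magnitude: |H| = 1 (-0.0 dB); phase: φ = -0.1°.

|H| = 1 (-0.0 dB), φ = -0.1°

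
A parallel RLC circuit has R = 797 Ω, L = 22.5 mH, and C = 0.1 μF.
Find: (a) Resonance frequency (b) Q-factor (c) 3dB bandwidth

Step 1 — Resonance: ω₀ = 1/√(LC) = 1/√(0.0225·1e-07) = 2.108e+04 rad/s.
Step 2 — f₀ = ω₀/(2π) = 3355 Hz.
Step 3 — Parallel Q: Q = R/(ω₀L) = 797/(2.108e+04·0.0225) = 1.68.
Step 4 — Bandwidth: Δω = ω₀/Q = 1.255e+04 rad/s; BW = Δω/(2π) = 1997 Hz.

(a) f₀ = 3355 Hz  (b) Q = 1.68  (c) BW = 1997 Hz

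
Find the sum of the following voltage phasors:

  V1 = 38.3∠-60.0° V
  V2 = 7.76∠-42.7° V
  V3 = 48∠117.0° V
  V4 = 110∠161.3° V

Step 1 — Convert each phasor to rectangular form:
  V1 = 38.3·(cos(-60.0°) + j·sin(-60.0°)) = 19.15 - j33.17 V
  V2 = 7.76·(cos(-42.7°) + j·sin(-42.7°)) = 5.703 - j5.263 V
  V3 = 48·(cos(117.0°) + j·sin(117.0°)) = -21.79 + j42.77 V
  V4 = 110·(cos(161.3°) + j·sin(161.3°)) = -104.2 + j35.27 V
Step 2 — Sum components: V_total = -101.1 + j39.6 V.
Step 3 — Convert to polar: |V_total| = 108.6 V, ∠V_total = 158.6°.

V_total = 108.6∠158.6° V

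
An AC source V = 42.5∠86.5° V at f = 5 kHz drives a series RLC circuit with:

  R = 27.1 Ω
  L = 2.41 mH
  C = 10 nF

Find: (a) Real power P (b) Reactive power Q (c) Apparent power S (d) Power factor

Step 1 — Angular frequency: ω = 2π·f = 2π·5000 = 3.142e+04 rad/s.
Step 2 — Component impedances:
  R: Z = R = 27.1 Ω
  L: Z = jωL = j·3.142e+04·0.00241 = 0 + j75.71 Ω
  C: Z = 1/(jωC) = -j/(ω·C) = 0 - j3183 Ω
Step 3 — Series combination: Z_total = R + L + C = 27.1 - j3107 Ω = 3108∠-89.5° Ω.
Step 4 — Source phasor: V = 42.5∠86.5° V = 2.595 + j42.42 V.
Step 5 — Current: I = V / Z = -0.01364 + j0.000954 A = 0.01368∠176.0° A.
Step 6 — Complex power: S = V·I* = 0.005069 - j0.5812 VA.
Step 7 — Real power: P = Re(S) = 0.005069 W.
Step 8 — Reactive power: Q = Im(S) = -0.5812 VAR.
Step 9 — Apparent power: |S| = 0.5813 VA.
Step 10 — Power factor: PF = P/|S| = 0.008721 (leading).

(a) P = 0.005069 W  (b) Q = -0.5812 VAR  (c) S = 0.5813 VA  (d) PF = 0.008721 (leading)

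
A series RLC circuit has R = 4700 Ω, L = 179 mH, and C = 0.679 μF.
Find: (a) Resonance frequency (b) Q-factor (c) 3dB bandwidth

Step 1 — Resonance: ω₀ = 1/√(LC) = 1/√(0.179·6.79e-07) = 2868 rad/s.
Step 2 — f₀ = ω₀/(2π) = 456.5 Hz.
Step 3 — Series Q: Q = ω₀L/R = 2868·0.179/4700 = 0.1092.
Step 4 — Bandwidth: Δω = ω₀/Q = 2.626e+04 rad/s; BW = Δω/(2π) = 4179 Hz.

(a) f₀ = 456.5 Hz  (b) Q = 0.1092  (c) BW = 4179 Hz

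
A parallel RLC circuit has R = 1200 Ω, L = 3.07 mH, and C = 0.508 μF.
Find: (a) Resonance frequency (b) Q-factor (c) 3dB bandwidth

Step 1 — Resonance: ω₀ = 1/√(LC) = 1/√(0.00307·5.08e-07) = 2.532e+04 rad/s.
Step 2 — f₀ = ω₀/(2π) = 4030 Hz.
Step 3 — Parallel Q: Q = R/(ω₀L) = 1200/(2.532e+04·0.00307) = 15.44.
Step 4 — Bandwidth: Δω = ω₀/Q = 1640 rad/s; BW = Δω/(2π) = 261.1 Hz.

(a) f₀ = 4030 Hz  (b) Q = 15.44  (c) BW = 261.1 Hz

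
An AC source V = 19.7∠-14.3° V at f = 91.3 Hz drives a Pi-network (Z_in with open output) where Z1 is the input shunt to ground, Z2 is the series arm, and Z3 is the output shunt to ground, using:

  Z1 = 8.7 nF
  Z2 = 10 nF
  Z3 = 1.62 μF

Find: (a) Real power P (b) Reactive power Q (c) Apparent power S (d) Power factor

Step 1 — Angular frequency: ω = 2π·f = 2π·91.3 = 573.7 rad/s.
Step 2 — Component impedances:
  Z1: Z = 1/(jωC) = -j/(ω·C) = 0 - j2.004e+05 Ω
  Z2: Z = 1/(jωC) = -j/(ω·C) = 0 - j1.743e+05 Ω
  Z3: Z = 1/(jωC) = -j/(ω·C) = 0 - j1076 Ω
Step 3 — With open output, the series arm Z2 and the output shunt Z3 appear in series to ground: Z2 + Z3 = 0 - j1.754e+05 Ω.
Step 4 — Parallel with input shunt Z1: Z_in = Z1 || (Z2 + Z3) = 0 - j9.353e+04 Ω = 9.353e+04∠-90.0° Ω.
Step 5 — Source phasor: V = 19.7∠-14.3° V = 19.09 - j4.866 V.
Step 6 — Current: I = V / Z = 5.203e-05 + j0.0002041 A = 0.0002106∠75.7° A.
Step 7 — Complex power: S = V·I* = 0 - j0.00415 VA.
Step 8 — Real power: P = Re(S) = 0 W.
Step 9 — Reactive power: Q = Im(S) = -0.00415 VAR.
Step 10 — Apparent power: |S| = 0.00415 VA.
Step 11 — Power factor: PF = P/|S| = 0 (leading).

(a) P = 0 W  (b) Q = -0.00415 VAR  (c) S = 0.00415 VA  (d) PF = 0 (leading)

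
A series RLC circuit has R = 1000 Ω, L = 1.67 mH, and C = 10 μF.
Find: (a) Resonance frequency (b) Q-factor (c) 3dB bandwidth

Step 1 — Resonance: ω₀ = 1/√(LC) = 1/√(0.00167·1e-05) = 7738 rad/s.
Step 2 — f₀ = ω₀/(2π) = 1232 Hz.
Step 3 — Series Q: Q = ω₀L/R = 7738·0.00167/1000 = 0.01292.
Step 4 — Bandwidth: Δω = ω₀/Q = 5.988e+05 rad/s; BW = Δω/(2π) = 9.53e+04 Hz.

(a) f₀ = 1232 Hz  (b) Q = 0.01292  (c) BW = 9.53e+04 Hz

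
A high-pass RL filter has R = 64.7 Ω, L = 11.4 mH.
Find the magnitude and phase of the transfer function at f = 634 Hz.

Step 1 — Angular frequency: ω = 2π·634 = 3984 rad/s.
Step 2 — Transfer function: H(jω) = jωL/(R + jωL).
Step 3 — Numerator jωL = j·45.41; denominator R + jωL = 64.7 + j45.41.
Step 4 — H = 0.3301 + j0.4702.
Step 5 — Magnitude: |H| = 0.5745 (-4.8 dB); phase: φ = 54.9°.

|H| = 0.5745 (-4.8 dB), φ = 54.9°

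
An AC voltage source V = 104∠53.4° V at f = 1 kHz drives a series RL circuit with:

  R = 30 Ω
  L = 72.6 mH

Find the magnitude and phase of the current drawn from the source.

Step 1 — Angular frequency: ω = 2π·f = 2π·1000 = 6283 rad/s.
Step 2 — Component impedances:
  R: Z = R = 30 Ω
  L: Z = jωL = j·6283·0.0726 = 0 + j456.2 Ω
Step 3 — Series combination: Z_total = R + L = 30 + j456.2 Ω = 457.1∠86.2° Ω.
Step 4 — Source phasor: V = 104∠53.4° V = 62.01 + j83.49 V.
Step 5 — Ohm's law: I = V / Z_total = (62.01 + j83.49) / (30 + j456.2) = 0.1911 - j0.1234 A.
Step 6 — Convert to polar: |I| = 0.2275 A, ∠I = -32.8°.

I = 0.2275∠-32.8° A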